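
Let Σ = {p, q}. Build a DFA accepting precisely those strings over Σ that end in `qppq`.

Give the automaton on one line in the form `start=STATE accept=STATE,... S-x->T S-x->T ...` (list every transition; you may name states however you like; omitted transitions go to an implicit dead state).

start=S0 accept=S4 S0-p->S0 S0-q->S1 S1-p->S2 S1-q->S1 S2-p->S3 S2-q->S1 S3-p->S0 S3-q->S4 S4-p->S2 S4-q->S1

Let each state record the length of the longest suffix of the input read so far that is also a prefix of `qppq`. S1 means the last symbol is `q`; S2 means the last 2 symbols are `qp`; S3 means the last 3 symbols are `qpp`; S4 means the last 4 symbols are `qppq`. Accept only at S4, where the string currently ends in `qppq`.
With 5 states:
        p   q  
>  S0   S0  S1 
   S1   S2  S1 
   S2   S3  S1 
   S3   S0  S4 
 * S4   S2  S1 
(> = start, * = accepting)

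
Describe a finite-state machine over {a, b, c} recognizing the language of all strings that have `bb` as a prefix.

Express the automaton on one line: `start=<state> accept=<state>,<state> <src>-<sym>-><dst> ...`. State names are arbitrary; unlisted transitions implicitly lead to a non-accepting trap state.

start=q0 accept=q2 q0-a->q3 q0-b->q1 q0-c->q3 q1-a->q3 q1-b->q2 q1-c->q3 q2-a->q2 q2-b->q2 q2-c->q2 q3-a->q3 q3-b->q3 q3-c->q3

Check the first 2 symbols one by one: q0 through q1 record how many have matched `bb` so far; any wrong symbol goes to the dead state q3. After all 2 match we enter the accepting sink q2.
        a   b   c  
>  q0   q3  q1  q3 
   q1   q3  q2  q3 
 * q2   q2  q2  q2 
   q3   q3  q3  q3 
(> = start, * = accepting)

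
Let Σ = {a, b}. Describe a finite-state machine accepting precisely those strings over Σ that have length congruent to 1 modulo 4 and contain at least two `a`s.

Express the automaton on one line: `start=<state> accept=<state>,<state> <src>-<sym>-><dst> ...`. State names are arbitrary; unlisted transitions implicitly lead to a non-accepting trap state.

Run two small machines in parallel and take their product. The first has 4 states tracking the input length modulo 4; the second has 4 states tracking the count of `a`s, saturating at 3. A product state is a pair (one from each), accepting exactly when both do. Minimizing collapses redundant product states.
12 states suffice.
          a    b  
>  s0     s1   s2 
   s1     s3   s4 
   s2     s4   s5 
   s3     s6   s6 
   s4     s6   s7 
   s5     s7   s8 
   s6     s9   s9 
   s7     s9  s10 
   s8    s10   s0 
   s9    s11  s11 
   s10   s11   s1 
 * s11    s3   s3 
(> = start, * = accepting)

start=s0 accept=s11 s0-a->s1 s0-b->s2 s1-a->s3 s1-b->s4 s2-a->s4 s2-b->s5 s3-a->s6 s3-b->s6 s4-a->s6 s4-b->s7 s5-a->s7 s5-b->s8 s6-a->s9 s6-b->s9 s7-a->s9 s7-b->s10 s8-a->s10 s8-b->s0 s9-a->s11 s9-b->s11 s10-a->s11 s10-b->s1 s11-a->s3 s11-b->s3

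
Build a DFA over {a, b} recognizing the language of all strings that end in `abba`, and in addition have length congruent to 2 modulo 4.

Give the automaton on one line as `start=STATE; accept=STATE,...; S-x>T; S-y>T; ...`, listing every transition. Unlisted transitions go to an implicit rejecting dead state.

Run two small machines in parallel and take their product. One (5 states) tracks how much of the suffix `abba` has currently been matched; the other (4 states) tracks the input length modulo 4. Each combined state is a pair, one component from each; accept when both components accept. Minimizing collapses redundant product states.
8 states suffice.
        a   b  
>  s0   s1  s1 
   s1   s2  s2 
   s2   s3  s4 
   s3   s0  s5 
   s4   s0  s0 
   s5   s1  s6 
   s6   s7  s2 
 * s7   s3  s4 
(> = start, * = accepting)

start=s0; accept=s7; s0-a>s1; s0-b>s1; s1-a>s2; s1-b>s2; s2-a>s3; s2-b>s4; s3-a>s0; s3-b>s5; s4-a>s0; s4-b>s0; s5-a>s1; s5-b>s6; s6-a>s7; s6-b>s2; s7-a>s3; s7-b>s4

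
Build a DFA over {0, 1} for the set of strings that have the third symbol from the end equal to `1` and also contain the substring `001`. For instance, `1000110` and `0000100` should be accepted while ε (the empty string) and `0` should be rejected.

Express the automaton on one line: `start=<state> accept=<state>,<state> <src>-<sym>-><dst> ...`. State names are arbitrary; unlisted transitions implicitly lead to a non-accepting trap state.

Build one automaton per condition and run them in lockstep. The first has 15 states tracking the last 3 symbols read; the second has 4 states tracking whether and how much of `001` has been seen. A product state is a pair (one from each), accepting exactly when both do.
22 states suffice.
          0    1  
>  S0     S1   S2 
   S1     S3   S4 
   S2     S5   S6 
   S3     S7   S8 
   S4     S9  S10 
   S5    S11  S12 
   S6    S13  S14 
   S7     S7   S8 
   S8    S15  S16 
   S9    S11  S12 
   S10   S13  S14 
   S11    S7   S8 
   S12    S9  S10 
   S13   S11  S12 
   S14   S13  S14 
   S15   S17  S18 
   S16   S19  S20 
 * S17   S21   S8 
 * S18   S15  S16 
 * S19   S17  S18 
 * S20   S19  S20 
   S21   S21   S8 
(> = start, * = accepting)

start=S0 accept=S17,S18,S19,S20 S0-0->S1 S0-1->S2 S1-0->S3 S1-1->S4 S2-0->S5 S2-1->S6 S3-0->S7 S3-1->S8 S4-0->S9 S4-1->S10 S5-0->S11 S5-1->S12 S6-0->S13 S6-1->S14 S7-0->S7 S7-1->S8 S8-0->S15 S8-1->S16 S9-0->S11 S9-1->S12 S10-0->S13 S10-1->S14 S11-0->S7 S11-1->S8 S12-0->S9 S12-1->S10 S13-0->S11 S13-1->S12 S14-0->S13 S14-1->S14 S15-0->S17 S15-1->S18 S16-0->S19 S16-1->S20 S17-0->S21 S17-1->S8 S18-0->S15 S18-1->S16 S19-0->S17 S19-1->S18 S20-0->S19 S20-1->S20 S21-0->S21 S21-1->S8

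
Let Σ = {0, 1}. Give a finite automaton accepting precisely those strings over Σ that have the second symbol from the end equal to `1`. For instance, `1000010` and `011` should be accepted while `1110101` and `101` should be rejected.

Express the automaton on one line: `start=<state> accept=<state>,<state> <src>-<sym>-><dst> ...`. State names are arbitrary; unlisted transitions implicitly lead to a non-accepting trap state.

A DFA must remember the last 2 symbols (since which symbol is second-to-last isn't known until the input ends). Use one state per possible window of the last ≤2 symbols; accept from those whose window starts with `1`.
7 states suffice.
        0   1  
>  S0   S1  S2 
   S1   S3  S4 
   S2   S5  S6 
   S3   S3  S4 
   S4   S5  S6 
 * S5   S3  S4 
 * S6   S5  S6 
(> = start, * = accepting)

start=S0 accept=S5,S6 S0-0->S1 S0-1->S2 S1-0->S3 S1-1->S4 S2-0->S5 S2-1->S6 S3-0->S3 S3-1->S4 S4-0->S5 S4-1->S6 S5-0->S3 S5-1->S4 S6-0->S5 S6-1->S6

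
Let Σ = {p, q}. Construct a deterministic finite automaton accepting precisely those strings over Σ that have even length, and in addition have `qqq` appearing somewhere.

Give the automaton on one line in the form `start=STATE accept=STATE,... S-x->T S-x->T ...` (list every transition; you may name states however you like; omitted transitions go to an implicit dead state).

start=A accept=H A-p->B A-q->C B-p->A B-q->D C-p->A C-q->E D-p->B D-q->F E-p->B E-q->G F-p->A F-q->H G-p->H G-q->H H-p->G H-q->G

Run two small machines in parallel and take their product. The first has 2 states tracking the input length modulo 2; the second has 4 states tracking whether and how much of `qqq` has been seen. A product state is a pair (one from each), accepting exactly when both do.
With 8 states:
       p  q 
>  A   B  C 
   B   A  D 
   C   A  E 
   D   B  F 
   E   B  G 
   F   A  H 
   G   H  H 
 * H   G  G 
(> = start, * = accepting)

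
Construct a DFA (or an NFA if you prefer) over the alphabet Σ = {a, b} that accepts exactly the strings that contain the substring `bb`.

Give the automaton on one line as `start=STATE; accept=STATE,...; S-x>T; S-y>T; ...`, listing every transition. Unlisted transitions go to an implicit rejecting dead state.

States q0..q1 record the length of the longest prefix of `bb` that matches the current input suffix. Reaching q2 means `bb` has been seen, and we stay there forever. Accept from q2.
A 3-state machine:
        a   b  
>  q0   q0  q1 
   q1   q0  q2 
 * q2   q2  q2 
(> = start, * = accepting)

start=q0; accept=q2; q0-a>q0; q0-b>q1; q1-a>q0; q1-b>q2; q2-a>q2; q2-b>q2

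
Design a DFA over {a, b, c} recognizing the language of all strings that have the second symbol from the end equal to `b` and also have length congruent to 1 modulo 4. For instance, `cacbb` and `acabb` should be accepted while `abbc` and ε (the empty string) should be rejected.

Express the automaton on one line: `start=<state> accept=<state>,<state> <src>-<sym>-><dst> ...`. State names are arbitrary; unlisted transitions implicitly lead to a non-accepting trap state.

start=q0 accept=q5 q0-a->q1 q0-b->q1 q0-c->q1 q1-a->q2 q1-b->q2 q1-c->q2 q2-a->q3 q2-b->q3 q2-c->q3 q3-a->q0 q3-b->q4 q3-c->q0 q4-a->q5 q4-b->q5 q4-c->q5 q5-a->q2 q5-b->q2 q5-c->q2

Build one automaton per condition and run them in lockstep. One (13 states) tracks the last 2 symbols read; the other (4 states) tracks the input length modulo 4. Each combined state is a pair, one component from each; accept when both components accept. After merging equivalent states the machine shrinks.
With 6 states:
        a   b   c  
>  q0   q1  q1  q1 
   q1   q2  q2  q2 
   q2   q3  q3  q3 
   q3   q0  q4  q0 
   q4   q5  q5  q5 
 * q5   q2  q2  q2 
(> = start, * = accepting)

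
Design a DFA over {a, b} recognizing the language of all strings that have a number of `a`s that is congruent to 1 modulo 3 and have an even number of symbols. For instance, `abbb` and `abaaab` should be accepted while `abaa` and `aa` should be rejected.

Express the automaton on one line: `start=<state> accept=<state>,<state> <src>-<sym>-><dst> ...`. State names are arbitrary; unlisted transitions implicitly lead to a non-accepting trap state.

start=q0 accept=q4 q0-a->q1 q0-b->q2 q1-a->q3 q1-b->q4 q2-a->q4 q2-b->q0 q3-a->q2 q3-b->q5 q4-a->q5 q4-b->q1 q5-a->q0 q5-b->q3

Build one automaton per condition and run them in lockstep. One (3 states) tracks the count of `a`s modulo 3; the other (2 states) tracks the input length modulo 2. Each combined state is a pair, one component from each; accept when both components accept.
        a   b  
>  q0   q1  q2 
   q1   q3  q4 
   q2   q4  q0 
   q3   q2  q5 
 * q4   q5  q1 
   q5   q0  q3 
(> = start, * = accepting)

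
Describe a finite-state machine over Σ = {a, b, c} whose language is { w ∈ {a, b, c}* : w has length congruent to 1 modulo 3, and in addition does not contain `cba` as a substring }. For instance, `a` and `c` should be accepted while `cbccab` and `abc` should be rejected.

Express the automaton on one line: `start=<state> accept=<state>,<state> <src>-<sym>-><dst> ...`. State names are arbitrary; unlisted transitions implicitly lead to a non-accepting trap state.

Run two small machines in parallel and take their product. The first has 3 states tracking the input length modulo 3; the second has 4 states tracking partial matches of the forbidden pattern `cba`. A product state is a pair (one from each), accepting exactly when both do. Minimizing collapses redundant product states.
10 states suffice.
        a   b   c  
>  s0   s1  s1  s2 
 * s1   s3  s3  s4 
 * s2   s3  s5  s4 
   s3   s0  s0  s6 
   s4   s0  s7  s6 
   s5   s8  s0  s6 
   s6   s1  s9  s2 
   s7   s8  s1  s2 
   s8   s8  s8  s8 
 * s9   s8  s3  s4 
(> = start, * = accepting)

start=s0 accept=s1,s2,s9 s0-a->s1 s0-b->s1 s0-c->s2 s1-a->s3 s1-b->s3 s1-c->s4 s2-a->s3 s2-b->s5 s2-c->s4 s3-a->s0 s3-b->s0 s3-c->s6 s4-a->s0 s4-b->s7 s4-c->s6 s5-a->s8 s5-b->s0 s5-c->s6 s6-a->s1 s6-b->s9 s6-c->s2 s7-a->s8 s7-b->s1 s7-c->s2 s8-a->s8 s8-b->s8 s8-c->s8 s9-a->s8 s9-b->s3 s9-c->s4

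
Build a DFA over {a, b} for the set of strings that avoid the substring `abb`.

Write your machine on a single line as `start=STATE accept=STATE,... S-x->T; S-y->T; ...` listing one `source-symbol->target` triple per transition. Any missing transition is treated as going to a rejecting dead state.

start=q0; accept=q0,q1,q2; q0-a->q1; q0-b->q0; q1-a->q1; q1-b->q2; q2-a->q1; q2-b->q3; q3-a->q3; q3-b->q3

Track partial matches of the forbidden pattern `abb`. State q3 is a dead state reached once `abb` has occurred; every other state accepts. q0 means no part of `abb` is currently matched.
4 states suffice.
        a   b  
>* q0   q1  q0 
 * q1   q1  q2 
 * q2   q1  q3 
   q3   q3  q3 
(> = start, * = accepting)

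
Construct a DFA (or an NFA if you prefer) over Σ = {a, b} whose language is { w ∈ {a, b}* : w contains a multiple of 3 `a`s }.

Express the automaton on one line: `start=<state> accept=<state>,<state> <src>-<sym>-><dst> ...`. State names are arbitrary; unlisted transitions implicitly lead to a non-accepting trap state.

Keep the running count of `a`s modulo 3: each `a` advances along the cycle q0 → q1 → q2 → q0 while other symbols loop. Accept at q0.
        a   b  
>* q0   q1  q0 
   q1   q2  q1 
   q2   q0  q2 
(> = start, * = accepting)

start=q0 accept=q0 q0-a->q1 q0-b->q0 q1-a->q2 q1-b->q1 q2-a->q0 q2-b->q2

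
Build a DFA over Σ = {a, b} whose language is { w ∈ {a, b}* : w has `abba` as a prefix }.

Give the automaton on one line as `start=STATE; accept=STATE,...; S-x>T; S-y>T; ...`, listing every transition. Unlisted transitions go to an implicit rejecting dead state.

Walk along `abba` while the input agrees: from s0 take `a` to s1, and so on. Any deviation drops to the rejecting sink s5. Once s4 is reached the prefix is confirmed and every continuation is accepted.
With 6 states:
        a   b  
>  s0   s1  s5 
   s1   s5  s2 
   s2   s5  s3 
   s3   s4  s5 
 * s4   s4  s4 
   s5   s5  s5 
(> = start, * = accepting)

start=s0; accept=s4; s0-a>s1; s0-b>s5; s1-a>s5; s1-b>s2; s2-a>s5; s2-b>s3; s3-a>s4; s3-b>s5; s4-a>s4; s4-b>s4; s5-a>s5; s5-b>s5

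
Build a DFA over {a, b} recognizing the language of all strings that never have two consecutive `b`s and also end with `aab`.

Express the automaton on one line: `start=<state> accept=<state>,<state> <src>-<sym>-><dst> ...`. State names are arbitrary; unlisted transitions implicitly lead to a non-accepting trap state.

start=q0 accept=q5 q0-a->q1 q0-b->q2 q1-a->q3 q1-b->q2 q2-a->q1 q2-b->q4 q3-a->q3 q3-b->q5 q4-a->q4 q4-b->q4 q5-a->q1 q5-b->q4

Build one automaton per condition and run them in lockstep. One (3 states) tracks partial matches of the forbidden pattern `bb`; the other (4 states) tracks how much of the suffix `aab` has currently been matched. Each combined state is a pair, one component from each; accept when both components accept. After merging equivalent states the machine shrinks.
        a   b  
>  q0   q1  q2 
   q1   q3  q2 
   q2   q1  q4 
   q3   q3  q5 
   q4   q4  q4 
 * q5   q1  q4 
(> = start, * = accepting)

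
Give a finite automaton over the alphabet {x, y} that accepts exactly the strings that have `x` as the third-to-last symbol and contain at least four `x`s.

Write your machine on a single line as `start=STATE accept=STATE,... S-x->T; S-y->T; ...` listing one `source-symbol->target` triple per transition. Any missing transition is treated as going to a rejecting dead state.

Handle the two conditions separately and then intersect. One (15 states) tracks the last 3 symbols read; the other (6 states) tracks the count of `x`s, saturating at 5. Each combined state is a pair, one component from each; accept when both components accept. Minimizing collapses redundant product states.
       x  y 
>  A   B  A 
   B   C  B 
   C   D  E 
   D   F  G 
   E   H  E 
 * F   F  I 
   G   J  K 
   H   L  G 
 * I   J  M 
 * J   L  N 
   K   O  K 
   L   F  I 
 * M   O  K 
   N   J  M 
   O   L  N 
(> = start, * = accepting)

start=A; accept=F,I,J,M; A-x->B; A-y->A; B-x->C; B-y->B; C-x->D; C-y->E; D-x->F; D-y->G; E-x->H; E-y->E; F-x->F; F-y->I; G-x->J; G-y->K; H-x->L; H-y->G; I-x->J; I-y->M; J-x->L; J-y->N; K-x->O; K-y->K; L-x->F; L-y->I; M-x->O; M-y->K; N-x->J; N-y->M; O-x->L; O-y->N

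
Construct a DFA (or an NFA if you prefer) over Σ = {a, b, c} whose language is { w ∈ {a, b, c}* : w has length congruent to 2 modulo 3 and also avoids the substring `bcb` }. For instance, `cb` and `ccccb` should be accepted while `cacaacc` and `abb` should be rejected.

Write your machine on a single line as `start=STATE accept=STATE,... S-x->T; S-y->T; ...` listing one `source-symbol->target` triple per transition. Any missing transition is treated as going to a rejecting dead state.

Build one automaton per condition and run them in lockstep. One (3 states) tracks the input length modulo 3; the other (4 states) tracks partial matches of the forbidden pattern `bcb`. Each combined state is a pair, one component from each; accept when both components accept. Equivalent product states are then merged.
        a   b   c  
>  S0   S1  S2  S1 
   S1   S3  S4  S3 
   S2   S3  S4  S5 
 * S3   S0  S6  S0 
 * S4   S0  S6  S7 
 * S5   S0  S8  S0 
   S6   S1  S2  S9 
   S7   S1  S8  S1 
   S8   S8  S8  S8 
   S9   S3  S8  S3 
(> = start, * = accepting)

start=S0; accept=S3,S4,S5; S0-a->S1; S0-b->S2; S0-c->S1; S1-a->S3; S1-b->S4; S1-c->S3; S2-a->S3; S2-b->S4; S2-c->S5; S3-a->S0; S3-b->S6; S3-c->S0; S4-a->S0; S4-b->S6; S4-c->S7; S5-a->S0; S5-b->S8; S5-c->S0; S6-a->S1; S6-b->S2; S6-c->S9; S7-a->S1; S7-b->S8; S7-c->S1; S8-a->S8; S8-b->S8; S8-c->S8; S9-a->S3; S9-b->S8; S9-c->S3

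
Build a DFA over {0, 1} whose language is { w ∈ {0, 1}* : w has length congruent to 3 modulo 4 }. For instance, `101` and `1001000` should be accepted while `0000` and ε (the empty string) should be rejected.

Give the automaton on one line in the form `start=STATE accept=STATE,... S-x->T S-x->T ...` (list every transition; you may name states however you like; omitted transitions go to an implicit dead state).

Count input length modulo 4: every symbol advances one step around the cycle q0 → q1 → q2 → q3 → q0. Accept at q3.
A 4-state machine:
        0   1  
>  q0   q1  q1 
   q1   q2  q2 
   q2   q3  q3 
 * q3   q0  q0 
(> = start, * = accepting)

start=q0 accept=q3 q0-0->q1 q0-1->q1 q1-0->q2 q1-1->q2 q2-0->q3 q2-1->q3 q3-0->q0 q3-1->q0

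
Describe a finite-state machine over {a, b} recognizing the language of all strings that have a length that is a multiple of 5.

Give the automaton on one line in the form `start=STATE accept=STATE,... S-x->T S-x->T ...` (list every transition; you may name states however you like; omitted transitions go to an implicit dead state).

start=S0 accept=S0 S0-a->S1 S0-b->S1 S1-a->S2 S1-b->S2 S2-a->S3 S2-b->S3 S3-a->S4 S3-b->S4 S4-a->S0 S4-b->S0

Count input length modulo 5: every symbol advances one step around the cycle S0 → S1 → S2 → S3 → S4 → S0. Accept at S0.
With 5 states:
        a   b  
>* S0   S1  S1 
   S1   S2  S2 
   S2   S3  S3 
   S3   S4  S4 
   S4   S0  S0 
(> = start, * = accepting)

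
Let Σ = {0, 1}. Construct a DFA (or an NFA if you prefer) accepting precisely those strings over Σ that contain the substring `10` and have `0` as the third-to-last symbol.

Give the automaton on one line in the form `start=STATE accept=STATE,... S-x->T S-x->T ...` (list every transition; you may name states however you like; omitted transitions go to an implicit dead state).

start=q0 accept=q5,q8,q9,q10 q0-0->q1 q0-1->q2 q1-0->q1 q1-1->q3 q2-0->q4 q2-1->q2 q3-0->q5 q3-1->q2 q4-0->q6 q4-1->q7 q5-0->q6 q5-1->q7 q6-0->q8 q6-1->q9 q7-0->q5 q7-1->q10 q8-0->q8 q8-1->q9 q9-0->q5 q9-1->q10 q10-0->q4 q10-1->q2

Handle the two conditions separately and then intersect. The first has 3 states tracking whether and how much of `10` has been seen; the second has 15 states tracking the last 3 symbols read. A product state is a pair (one from each), accepting exactly when both do. After merging equivalent states the machine shrinks.
          0    1  
>  q0     q1   q2 
   q1     q1   q3 
   q2     q4   q2 
   q3     q5   q2 
   q4     q6   q7 
 * q5     q6   q7 
   q6     q8   q9 
   q7     q5  q10 
 * q8     q8   q9 
 * q9     q5  q10 
 * q10    q4   q2 
(> = start, * = accepting)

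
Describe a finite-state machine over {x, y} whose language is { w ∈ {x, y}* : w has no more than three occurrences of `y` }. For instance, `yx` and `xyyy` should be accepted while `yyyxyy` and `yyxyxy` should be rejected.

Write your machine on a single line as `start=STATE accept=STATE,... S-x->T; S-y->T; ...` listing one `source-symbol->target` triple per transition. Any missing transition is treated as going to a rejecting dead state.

Only the number of `y`s matters, and only up to 4. Make a chain A → B → C → D → E advanced by each `y` (with E absorbing); every other symbol self-loops. The accepting set is {A, B, C, D}.
       x  y 
>* A   A  B 
 * B   B  C 
 * C   C  D 
 * D   D  E 
   E   E  E 
(> = start, * = accepting)

start=A; accept=A,B,C,D; A-x->A; A-y->B; B-x->B; B-y->C; C-x->C; C-y->D; D-x->D; D-y->E; E-x->E; E-y->E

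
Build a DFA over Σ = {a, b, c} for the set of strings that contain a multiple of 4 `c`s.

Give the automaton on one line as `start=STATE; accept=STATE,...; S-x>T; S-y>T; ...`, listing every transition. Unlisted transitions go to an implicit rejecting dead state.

Keep the running count of `c`s modulo 4: each `c` advances along the cycle s0 → s1 → s2 → s3 → s0 while other symbols loop. Accept at s0.
A 4-state machine:
        a   b   c  
>* s0   s0  s0  s1 
   s1   s1  s1  s2 
   s2   s2  s2  s3 
   s3   s3  s3  s0 
(> = start, * = accepting)

start=s0; accept=s0; s0-a>s0; s0-b>s0; s0-c>s1; s1-a>s1; s1-b>s1; s1-c>s2; s2-a>s2; s2-b>s2; s2-c>s3; s3-a>s3; s3-b>s3; s3-c>s0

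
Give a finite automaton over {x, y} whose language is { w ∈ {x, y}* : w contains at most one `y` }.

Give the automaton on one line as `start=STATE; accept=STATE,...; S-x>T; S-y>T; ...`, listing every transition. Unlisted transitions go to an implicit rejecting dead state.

start=s0; accept=s0,s1; s0-x>s0; s0-y>s1; s1-x>s1; s1-y>s2; s2-x>s2; s2-y>s2

Only the number of `y`s matters, and only up to 2. Make a chain s0 → s1 → s2 advanced by each `y` (with s2 absorbing); every other symbol self-loops. The accepting set is {s0, s1}.
        x   y  
>* s0   s0  s1 
 * s1   s1  s2 
   s2   s2  s2 
(> = start, * = accepting)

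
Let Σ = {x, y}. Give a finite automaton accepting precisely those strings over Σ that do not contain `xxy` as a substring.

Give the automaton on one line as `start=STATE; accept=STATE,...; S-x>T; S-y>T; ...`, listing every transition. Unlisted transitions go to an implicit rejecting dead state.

This is the complement of 'contains `xxy`'. Use the same substring-matching states — s0 through s3 holding how much of `xxy` has just been matched — but flip the accepting set: everything except the trap s3 accepts.
A 4-state machine:
        x   y  
>* s0   s1  s0 
 * s1   s2  s0 
 * s2   s2  s3 
   s3   s3  s3 
(> = start, * = accepting)

start=s0; accept=s0,s1,s2; s0-x>s1; s0-y>s0; s1-x>s2; s1-y>s0; s2-x>s2; s2-y>s3; s3-x>s3; s3-y>s3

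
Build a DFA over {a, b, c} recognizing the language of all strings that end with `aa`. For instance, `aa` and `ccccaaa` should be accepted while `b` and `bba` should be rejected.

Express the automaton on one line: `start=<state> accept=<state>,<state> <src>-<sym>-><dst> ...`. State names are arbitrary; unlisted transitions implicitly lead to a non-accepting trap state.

Let each state record the length of the longest suffix of the input read so far that is also a prefix of `aa`. q1 means the last symbol is `a`; q2 means the last 2 symbols are `aa`. Accept only at q2, where the string currently ends in `aa`.
With 3 states:
        a   b   c  
>  q0   q1  q0  q0 
   q1   q2  q0  q0 
 * q2   q2  q0  q0 
(> = start, * = accepting)

start=q0 accept=q2 q0-a->q1 q0-b->q0 q0-c->q0 q1-a->q2 q1-b->q0 q1-c->q0 q2-a->q2 q2-b->q0 q2-c->q0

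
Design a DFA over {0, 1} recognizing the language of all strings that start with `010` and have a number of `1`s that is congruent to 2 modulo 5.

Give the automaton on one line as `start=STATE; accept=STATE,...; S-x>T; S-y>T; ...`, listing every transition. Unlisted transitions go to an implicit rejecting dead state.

start=A; accept=F; A-0>B; A-1>C; B-0>C; B-1>D; C-0>C; C-1>C; D-0>E; D-1>C; E-0>E; E-1>F; F-0>F; F-1>G; G-0>G; G-1>H; H-0>H; H-1>I; I-0>I; I-1>E

Build one automaton per condition and run them in lockstep. One (5 states) tracks whether the input so far still matches the prefix `010`; the other (5 states) tracks the count of `1`s modulo 5. Each combined state is a pair, one component from each; accept when both components accept. Equivalent product states are then merged.
       0  1 
>  A   B  C 
   B   C  D 
   C   C  C 
   D   E  C 
   E   E  F 
 * F   F  G 
   G   G  H 
   H   H  I 
   I   I  E 
(> = start, * = accepting)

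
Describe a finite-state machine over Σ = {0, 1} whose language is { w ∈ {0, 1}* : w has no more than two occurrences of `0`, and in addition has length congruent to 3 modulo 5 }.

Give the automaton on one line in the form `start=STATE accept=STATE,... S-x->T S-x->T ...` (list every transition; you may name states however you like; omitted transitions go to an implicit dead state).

Handle the two conditions separately and then intersect. The first has 4 states tracking the count of `0`s, saturating at 3; the second has 5 states tracking the input length modulo 5. A product state is a pair (one from each), accepting exactly when both do.
20 states suffice.
          0    1  
>  S0     S1   S2 
   S1     S3   S4 
   S2     S4   S5 
   S3     S6   S7 
   S4     S7   S8 
   S5     S8   S9 
   S6    S10  S10 
 * S7    S10  S11 
 * S8    S11  S12 
 * S9    S12  S13 
   S10   S14  S14 
   S11   S14  S15 
   S12   S15  S16 
   S13   S16   S0 
   S14   S17  S17 
   S15   S17  S18 
   S16   S18   S1 
   S17   S19  S19 
   S18   S19   S3 
   S19    S6   S6 
(> = start, * = accepting)

start=S0 accept=S7,S8,S9 S0-0->S1 S0-1->S2 S1-0->S3 S1-1->S4 S2-0->S4 S2-1->S5 S3-0->S6 S3-1->S7 S4-0->S7 S4-1->S8 S5-0->S8 S5-1->S9 S6-0->S10 S6-1->S10 S7-0->S10 S7-1->S11 S8-0->S11 S8-1->S12 S9-0->S12 S9-1->S13 S10-0->S14 S10-1->S14 S11-0->S14 S11-1->S15 S12-0->S15 S12-1->S16 S13-0->S16 S13-1->S0 S14-0->S17 S14-1->S17 S15-0->S17 S15-1->S18 S16-0->S18 S16-1->S1 S17-0->S19 S17-1->S19 S18-0->S19 S18-1->S3 S19-0->S6 S19-1->S6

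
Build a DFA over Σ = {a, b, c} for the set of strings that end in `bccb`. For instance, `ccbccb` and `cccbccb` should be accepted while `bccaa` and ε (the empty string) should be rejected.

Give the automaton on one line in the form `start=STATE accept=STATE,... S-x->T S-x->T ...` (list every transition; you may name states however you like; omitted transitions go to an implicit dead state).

Let each state record the length of the longest suffix of the input read so far that is also a prefix of `bccb`. s1 means the last symbol is `b`; s2 means the last 2 symbols are `bc`; s3 means the last 3 symbols are `bcc`; s4 means the last 4 symbols are `bccb`. Accept only at s4, where the string currently ends in `bccb`.
        a   b   c  
>  s0   s0  s1  s0 
   s1   s0  s1  s2 
   s2   s0  s1  s3 
   s3   s0  s4  s0 
 * s4   s0  s1  s2 
(> = start, * = accepting)

start=s0 accept=s4 s0-a->s0 s0-b->s1 s0-c->s0 s1-a->s0 s1-b->s1 s1-c->s2 s2-a->s0 s2-b->s1 s2-c->s3 s3-a->s0 s3-b->s4 s3-c->s0 s4-a->s0 s4-b->s1 s4-c->s2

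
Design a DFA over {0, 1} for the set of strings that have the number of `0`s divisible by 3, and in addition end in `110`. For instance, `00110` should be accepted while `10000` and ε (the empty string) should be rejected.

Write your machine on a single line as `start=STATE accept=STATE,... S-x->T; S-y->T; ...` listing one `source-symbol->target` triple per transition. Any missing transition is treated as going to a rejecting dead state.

start=S0; accept=S5; S0-0->S1; S0-1->S0; S1-0->S2; S1-1->S1; S2-0->S0; S2-1->S3; S3-0->S0; S3-1->S4; S4-0->S5; S4-1->S4; S5-0->S1; S5-1->S0

Run two small machines in parallel and take their product. One (3 states) tracks the count of `0`s modulo 3; the other (4 states) tracks how much of the suffix `110` has currently been matched. Each combined state is a pair, one component from each; accept when both components accept. After merging equivalent states the machine shrinks.
6 states suffice.
        0   1  
>  S0   S1  S0 
   S1   S2  S1 
   S2   S0  S3 
   S3   S0  S4 
   S4   S5  S4 
 * S5   S1  S0 
(> = start, * = accepting)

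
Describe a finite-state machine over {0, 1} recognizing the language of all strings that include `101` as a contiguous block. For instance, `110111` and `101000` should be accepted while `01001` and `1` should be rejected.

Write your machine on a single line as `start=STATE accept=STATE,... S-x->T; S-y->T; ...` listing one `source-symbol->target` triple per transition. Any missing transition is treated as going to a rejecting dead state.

Track how much of `101` has been matched so far: state A is no progress, D is the absorbing accept state reached once `101` has occurred. Intermediate states record partial matches; on a mismatch, fall back to the longest reusable overlap.
With 4 states:
       0  1 
>  A   A  B 
   B   C  B 
   C   A  D 
 * D   D  D 
(> = start, * = accepting)

start=A; accept=D; A-0->A; A-1->B; B-0->C; B-1->B; C-0->A; C-1->D; D-0->D; D-1->D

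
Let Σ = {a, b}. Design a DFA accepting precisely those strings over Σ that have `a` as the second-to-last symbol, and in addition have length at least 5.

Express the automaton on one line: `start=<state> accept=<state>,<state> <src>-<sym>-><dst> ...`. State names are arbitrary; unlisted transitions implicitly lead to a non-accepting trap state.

Build one automaton per condition and run them in lockstep. One (7 states) tracks the last 2 symbols read; the other (7 states) tracks the input length, saturating at 6. Each combined state is a pair, one component from each; accept when both components accept.
With 23 states:
          a    b  
>  q0     q1   q2 
   q1     q3   q4 
   q2     q5   q6 
   q3     q7   q8 
   q4     q9  q10 
   q5     q7   q8 
   q6     q9  q10 
   q7    q11  q12 
   q8    q13  q14 
   q9    q11  q12 
   q10   q13  q14 
   q11   q15  q16 
   q12   q17  q18 
   q13   q15  q16 
   q14   q17  q18 
 * q15   q19  q20 
 * q16   q21  q22 
   q17   q19  q20 
   q18   q21  q22 
 * q19   q19  q20 
 * q20   q21  q22 
   q21   q19  q20 
   q22   q21  q22 
(> = start, * = accepting)

start=q0 accept=q15,q16,q19,q20 q0-a->q1 q0-b->q2 q1-a->q3 q1-b->q4 q2-a->q5 q2-b->q6 q3-a->q7 q3-b->q8 q4-a->q9 q4-b->q10 q5-a->q7 q5-b->q8 q6-a->q9 q6-b->q10 q7-a->q11 q7-b->q12 q8-a->q13 q8-b->q14 q9-a->q11 q9-b->q12 q10-a->q13 q10-b->q14 q11-a->q15 q11-b->q16 q12-a->q17 q12-b->q18 q13-a->q15 q13-b->q16 q14-a->q17 q14-b->q18 q15-a->q19 q15-b->q20 q16-a->q21 q16-b->q22 q17-a->q19 q17-b->q20 q18-a->q21 q18-b->q22 q19-a->q19 q19-b->q20 q20-a->q21 q20-b->q22 q21-a->q19 q21-b->q20 q22-a->q21 q22-b->q22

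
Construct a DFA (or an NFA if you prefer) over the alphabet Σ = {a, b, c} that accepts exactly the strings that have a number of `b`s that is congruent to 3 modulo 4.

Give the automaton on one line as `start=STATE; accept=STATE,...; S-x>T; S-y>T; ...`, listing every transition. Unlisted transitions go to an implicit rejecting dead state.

start=S0; accept=S3; S0-a>S0; S0-b>S1; S0-c>S0; S1-a>S1; S1-b>S2; S1-c>S1; S2-a>S2; S2-b>S3; S2-c>S2; S3-a>S3; S3-b>S0; S3-c>S3

Keep the running count of `b`s modulo 4: each `b` advances along the cycle S0 → S1 → S2 → S3 → S0 while other symbols loop. Accept at S3.
A 4-state machine:
        a   b   c  
>  S0   S0  S1  S0 
   S1   S1  S2  S1 
   S2   S2  S3  S2 
 * S3   S3  S0  S3 
(> = start, * = accepting)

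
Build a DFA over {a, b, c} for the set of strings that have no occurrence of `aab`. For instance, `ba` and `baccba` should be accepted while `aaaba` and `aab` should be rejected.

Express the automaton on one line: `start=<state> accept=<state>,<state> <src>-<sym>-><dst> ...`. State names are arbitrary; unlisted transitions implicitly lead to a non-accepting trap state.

This is the complement of 'contains `aab`'. Use the same substring-matching states — q0 through q3 holding how much of `aab` has just been matched — but flip the accepting set: everything except the trap q3 accepts.
        a   b   c  
>* q0   q1  q0  q0 
 * q1   q2  q0  q0 
 * q2   q2  q3  q0 
   q3   q3  q3  q3 
(> = start, * = accepting)

start=q0 accept=q0,q1,q2 q0-a->q1 q0-b->q0 q0-c->q0 q1-a->q2 q1-b->q0 q1-c->q0 q2-a->q2 q2-b->q3 q2-c->q0 q3-a->q3 q3-b->q3 q3-c->q3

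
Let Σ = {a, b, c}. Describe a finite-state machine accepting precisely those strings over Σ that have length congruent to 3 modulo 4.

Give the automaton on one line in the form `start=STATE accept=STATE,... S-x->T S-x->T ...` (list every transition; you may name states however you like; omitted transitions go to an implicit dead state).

Only the length mod 4 matters, so use a 4-cycle: from any state, every input symbol moves to the next state, wrapping q3 back to q0. Mark q3 accepting.
A 4-state machine:
        a   b   c  
>  q0   q1  q1  q1 
   q1   q2  q2  q2 
   q2   q3  q3  q3 
 * q3   q0  q0  q0 
(> = start, * = accepting)

start=q0 accept=q3 q0-a->q1 q0-b->q1 q0-c->q1 q1-a->q2 q1-b->q2 q1-c->q2 q2-a->q3 q2-b->q3 q2-c->q3 q3-a->q0 q3-b->q0 q3-c->q0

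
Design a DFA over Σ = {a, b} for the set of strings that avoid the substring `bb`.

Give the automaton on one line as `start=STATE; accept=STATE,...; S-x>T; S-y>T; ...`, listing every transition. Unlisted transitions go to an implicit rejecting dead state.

start=s0; accept=s0,s1; s0-a>s0; s0-b>s1; s1-a>s0; s1-b>s2; s2-a>s2; s2-b>s2

Track partial matches of the forbidden pattern `bb`. State s2 is a dead state reached once `bb` has occurred; every other state accepts. s0 means no part of `bb` is currently matched.
With 3 states:
        a   b  
>* s0   s0  s1 
 * s1   s0  s2 
   s2   s2  s2 
(> = start, * = accepting)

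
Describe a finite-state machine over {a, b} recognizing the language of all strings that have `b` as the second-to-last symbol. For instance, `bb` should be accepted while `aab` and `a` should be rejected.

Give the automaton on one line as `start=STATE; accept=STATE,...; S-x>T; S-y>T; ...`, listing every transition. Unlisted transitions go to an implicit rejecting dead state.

A DFA must remember the last 2 symbols (since which symbol is second-to-last isn't known until the input ends). Use one state per possible window of the last ≤2 symbols; accept from those whose window starts with `b`.
7 states suffice.
        a   b  
>  s0   s1  s2 
   s1   s3  s4 
   s2   s5  s6 
   s3   s3  s4 
   s4   s5  s6 
 * s5   s3  s4 
 * s6   s5  s6 
(> = start, * = accepting)

start=s0; accept=s5,s6; s0-a>s1; s0-b>s2; s1-a>s3; s1-b>s4; s2-a>s5; s2-b>s6; s3-a>s3; s3-b>s4; s4-a>s5; s4-b>s6; s5-a>s3; s5-b>s4; s6-a>s5; s6-b>s6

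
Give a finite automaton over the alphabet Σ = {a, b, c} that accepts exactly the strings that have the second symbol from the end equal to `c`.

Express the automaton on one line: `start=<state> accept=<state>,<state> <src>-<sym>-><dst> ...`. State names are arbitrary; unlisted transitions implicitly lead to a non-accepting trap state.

Because acceptance depends on a position counted from the end, the machine has to buffer the most recent 2 symbols. Make each state the string of the last up-to-2 symbols read; on input `x` shift the window left and append `x`. Accept when the buffered window has length 2 and begins with `c`.
13 states suffice.
          a    b    c  
>  q0     q1   q2   q3 
   q1     q4   q5   q6 
   q2     q7   q8   q9 
   q3    q10  q11  q12 
   q4     q4   q5   q6 
   q5     q7   q8   q9 
   q6    q10  q11  q12 
   q7     q4   q5   q6 
   q8     q7   q8   q9 
   q9    q10  q11  q12 
 * q10    q4   q5   q6 
 * q11    q7   q8   q9 
 * q12   q10  q11  q12 
(> = start, * = accepting)

start=q0 accept=q10,q11,q12 q0-a->q1 q0-b->q2 q0-c->q3 q1-a->q4 q1-b->q5 q1-c->q6 q2-a->q7 q2-b->q8 q2-c->q9 q3-a->q10 q3-b->q11 q3-c->q12 q4-a->q4 q4-b->q5 q4-c->q6 q5-a->q7 q5-b->q8 q5-c->q9 q6-a->q10 q6-b->q11 q6-c->q12 q7-a->q4 q7-b->q5 q7-c->q6 q8-a->q7 q8-b->q8 q8-c->q9 q9-a->q10 q9-b->q11 q9-c->q12 q10-a->q4 q10-b->q5 q10-c->q6 q11-a->q7 q11-b->q8 q11-c->q9 q12-a->q10 q12-b->q11 q12-c->q12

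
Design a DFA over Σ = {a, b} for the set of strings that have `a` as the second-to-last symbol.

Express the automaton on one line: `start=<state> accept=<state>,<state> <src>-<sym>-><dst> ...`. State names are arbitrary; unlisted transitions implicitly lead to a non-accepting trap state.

Because acceptance depends on a position counted from the end, the machine has to buffer the most recent 2 symbols. Make each state the string of the last up-to-2 symbols read; on input `x` shift the window left and append `x`. Accept when the buffered window has length 2 and begins with `a`.
        a   b  
>  q0   q1  q2 
   q1   q3  q4 
   q2   q5  q6 
 * q3   q3  q4 
 * q4   q5  q6 
   q5   q3  q4 
   q6   q5  q6 
(> = start, * = accepting)

start=q0 accept=q3,q4 q0-a->q1 q0-b->q2 q1-a->q3 q1-b->q4 q2-a->q5 q2-b->q6 q3-a->q3 q3-b->q4 q4-a->q5 q4-b->q6 q5-a->q3 q5-b->q4 q6-a->q5 q6-b->q6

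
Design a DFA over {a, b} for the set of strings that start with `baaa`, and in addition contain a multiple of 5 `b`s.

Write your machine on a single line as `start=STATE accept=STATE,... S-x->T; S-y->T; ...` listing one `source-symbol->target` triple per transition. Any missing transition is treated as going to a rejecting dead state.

start=s0; accept=s9; s0-a->s1; s0-b->s2; s1-a->s1; s1-b->s1; s2-a->s3; s2-b->s1; s3-a->s4; s3-b->s1; s4-a->s5; s4-b->s1; s5-a->s5; s5-b->s6; s6-a->s6; s6-b->s7; s7-a->s7; s7-b->s8; s8-a->s8; s8-b->s9; s9-a->s9; s9-b->s5

Build one automaton per condition and run them in lockstep. The first has 6 states tracking whether the input so far still matches the prefix `baaa`; the second has 5 states tracking the count of `b`s modulo 5. A product state is a pair (one from each), accepting exactly when both do. Minimizing collapses redundant product states.
        a   b  
>  s0   s1  s2 
   s1   s1  s1 
   s2   s3  s1 
   s3   s4  s1 
   s4   s5  s1 
   s5   s5  s6 
   s6   s6  s7 
   s7   s7  s8 
   s8   s8  s9 
 * s9   s9  s5 
(> = start, * = accepting)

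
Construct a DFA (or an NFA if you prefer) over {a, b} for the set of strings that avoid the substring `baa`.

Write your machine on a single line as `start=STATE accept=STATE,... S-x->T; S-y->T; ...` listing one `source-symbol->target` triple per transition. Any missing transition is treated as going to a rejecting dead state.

start=S0; accept=S0,S1,S2; S0-a->S0; S0-b->S1; S1-a->S2; S1-b->S1; S2-a->S3; S2-b->S1; S3-a->S3; S3-b->S3

This is the complement of 'contains `baa`'. Use the same substring-matching states — S0 through S3 holding how much of `baa` has just been matched — but flip the accepting set: everything except the trap S3 accepts.
4 states suffice.
        a   b  
>* S0   S0  S1 
 * S1   S2  S1 
 * S2   S3  S1 
   S3   S3  S3 
(> = start, * = accepting)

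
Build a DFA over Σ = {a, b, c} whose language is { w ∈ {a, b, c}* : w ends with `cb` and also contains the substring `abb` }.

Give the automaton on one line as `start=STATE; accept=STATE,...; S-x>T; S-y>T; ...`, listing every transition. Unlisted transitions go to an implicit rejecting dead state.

Run two small machines in parallel and take their product. The first has 3 states tracking how much of the suffix `cb` has currently been matched; the second has 4 states tracking whether and how much of `abb` has been seen. A product state is a pair (one from each), accepting exactly when both do.
        a   b   c  
>  q0   q1  q0  q2 
   q1   q1  q3  q2 
   q2   q1  q4  q2 
   q3   q1  q5  q2 
   q4   q1  q0  q2 
   q5   q5  q5  q6 
   q6   q5  q7  q6 
 * q7   q5  q5  q6 
(> = start, * = accepting)

start=q0; accept=q7; q0-a>q1; q0-b>q0; q0-c>q2; q1-a>q1; q1-b>q3; q1-c>q2; q2-a>q1; q2-b>q4; q2-c>q2; q3-a>q1; q3-b>q5; q3-c>q2; q4-a>q1; q4-b>q0; q4-c>q2; q5-a>q5; q5-b>q5; q5-c>q6; q6-a>q5; q6-b>q7; q6-c>q6; q7-a>q5; q7-b>q5; q7-c>q6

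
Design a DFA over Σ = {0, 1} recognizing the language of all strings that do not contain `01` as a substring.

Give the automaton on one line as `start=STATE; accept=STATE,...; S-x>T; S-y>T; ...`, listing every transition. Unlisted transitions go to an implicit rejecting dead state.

This is the complement of 'contains `01`'. Use the same substring-matching states — q0 through q2 holding how much of `01` has just been matched — but flip the accepting set: everything except the trap q2 accepts.
3 states suffice.
        0   1  
>* q0   q1  q0 
 * q1   q1  q2 
   q2   q2  q2 
(> = start, * = accepting)

start=q0; accept=q0,q1; q0-0>q1; q0-1>q0; q1-0>q1; q1-1>q2; q2-0>q2; q2-1>q2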